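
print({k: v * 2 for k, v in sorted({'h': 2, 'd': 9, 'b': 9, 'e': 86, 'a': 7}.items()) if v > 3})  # {'a': 14, 'b': 18, 'd': 18, 'e': 172}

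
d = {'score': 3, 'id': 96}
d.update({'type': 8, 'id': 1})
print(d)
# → {'score': 3, 'id': 1, 'type': 8}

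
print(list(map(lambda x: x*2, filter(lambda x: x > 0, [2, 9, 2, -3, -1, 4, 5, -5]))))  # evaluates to [4, 18, 4, 8, 10]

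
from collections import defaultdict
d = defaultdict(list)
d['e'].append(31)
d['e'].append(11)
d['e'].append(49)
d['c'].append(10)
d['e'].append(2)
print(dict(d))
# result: {'e': [31, 11, 49, 2], 'c': [10]}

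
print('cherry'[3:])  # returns rry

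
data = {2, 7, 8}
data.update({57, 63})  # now {2, 7, 8, 57, 63}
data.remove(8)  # {2, 7, 57, 63}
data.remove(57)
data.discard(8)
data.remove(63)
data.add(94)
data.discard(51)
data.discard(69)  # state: {2, 7, 94}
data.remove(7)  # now {2, 94}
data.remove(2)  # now {94}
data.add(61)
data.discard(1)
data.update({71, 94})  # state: {61, 71, 94}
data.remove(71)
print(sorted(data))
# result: [61, 94]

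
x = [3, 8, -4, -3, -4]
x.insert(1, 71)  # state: [3, 71, 8, -4, -3, -4]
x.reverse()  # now [-4, -3, -4, 8, 71, 3]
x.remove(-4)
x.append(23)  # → [-3, -4, 8, 71, 3, 23]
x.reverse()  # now [23, 3, 71, 8, -4, -3]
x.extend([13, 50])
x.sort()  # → [-4, -3, 3, 8, 13, 23, 50, 71]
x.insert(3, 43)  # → [-4, -3, 3, 43, 8, 13, 23, 50, 71]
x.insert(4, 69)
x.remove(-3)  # [-4, 3, 43, 69, 8, 13, 23, 50, 71]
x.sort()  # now [-4, 3, 8, 13, 23, 43, 50, 69, 71]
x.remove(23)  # [-4, 3, 8, 13, 43, 50, 69, 71]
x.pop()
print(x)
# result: [-4, 3, 8, 13, 43, 50, 69]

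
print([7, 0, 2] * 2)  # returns [7, 0, 2, 7, 0, 2]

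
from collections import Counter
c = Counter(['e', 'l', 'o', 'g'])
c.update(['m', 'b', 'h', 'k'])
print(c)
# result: Counter({'e': 1, 'l': 1, 'o': 1, 'g': 1, 'm': 1, 'b': 1, 'h': 1, 'k': 1})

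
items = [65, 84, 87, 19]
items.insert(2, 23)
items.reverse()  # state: [19, 87, 23, 84, 65]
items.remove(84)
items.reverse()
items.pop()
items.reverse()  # [87, 23, 65]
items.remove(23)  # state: [87, 65]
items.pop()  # 65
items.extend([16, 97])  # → [87, 16, 97]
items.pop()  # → 97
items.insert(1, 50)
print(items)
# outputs [87, 50, 16]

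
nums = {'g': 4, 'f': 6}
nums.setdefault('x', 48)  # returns 48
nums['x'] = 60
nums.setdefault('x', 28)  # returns 60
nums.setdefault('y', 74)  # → 74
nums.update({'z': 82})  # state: {'g': 4, 'f': 6, 'x': 60, 'y': 74, 'z': 82}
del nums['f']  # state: {'g': 4, 'x': 60, 'y': 74, 'z': 82}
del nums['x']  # {'g': 4, 'y': 74, 'z': 82}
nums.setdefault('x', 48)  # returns 48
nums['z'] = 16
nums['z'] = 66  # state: {'g': 4, 'y': 74, 'z': 66, 'x': 48}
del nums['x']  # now {'g': 4, 'y': 74, 'z': 66}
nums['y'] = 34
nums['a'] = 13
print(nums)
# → {'g': 4, 'y': 34, 'z': 66, 'a': 13}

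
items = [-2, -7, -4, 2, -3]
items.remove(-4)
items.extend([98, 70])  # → [-2, -7, 2, -3, 98, 70]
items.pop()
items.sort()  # [-7, -3, -2, 2, 98]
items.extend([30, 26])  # [-7, -3, -2, 2, 98, 30, 26]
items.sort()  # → [-7, -3, -2, 2, 26, 30, 98]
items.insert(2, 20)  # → [-7, -3, 20, -2, 2, 26, 30, 98]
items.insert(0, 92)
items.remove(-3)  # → [92, -7, 20, -2, 2, 26, 30, 98]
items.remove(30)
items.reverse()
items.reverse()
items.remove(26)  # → [92, -7, 20, -2, 2, 98]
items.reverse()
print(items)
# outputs [98, 2, -2, 20, -7, 92]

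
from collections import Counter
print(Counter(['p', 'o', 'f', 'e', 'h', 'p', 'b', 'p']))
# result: Counter({'p': 3, 'o': 1, 'f': 1, 'e': 1, 'h': 1, 'b': 1})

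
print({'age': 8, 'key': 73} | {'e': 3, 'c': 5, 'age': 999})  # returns {'age': 999, 'key': 73, 'e': 3, 'c': 5}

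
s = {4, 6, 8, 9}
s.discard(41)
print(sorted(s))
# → [4, 6, 8, 9]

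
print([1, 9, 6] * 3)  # [1, 9, 6, 1, 9, 6, 1, 9, 6]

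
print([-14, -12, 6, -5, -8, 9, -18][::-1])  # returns [-18, 9, -8, -5, 6, -12, -14]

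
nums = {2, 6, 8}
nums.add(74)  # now {2, 6, 8, 74}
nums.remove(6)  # {2, 8, 74}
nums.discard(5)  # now {2, 8, 74}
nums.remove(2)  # {8, 74}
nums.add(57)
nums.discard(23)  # {8, 57, 74}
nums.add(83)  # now {8, 57, 74, 83}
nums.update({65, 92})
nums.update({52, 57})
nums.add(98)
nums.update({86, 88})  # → {8, 52, 57, 65, 74, 83, 86, 88, 92, 98}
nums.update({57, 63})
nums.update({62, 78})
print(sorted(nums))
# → [8, 52, 57, 62, 63, 65, 74, 78, 83, 86, 88, 92, 98]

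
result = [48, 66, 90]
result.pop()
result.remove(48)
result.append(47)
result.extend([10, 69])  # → [66, 47, 10, 69]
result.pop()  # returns 69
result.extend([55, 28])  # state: [66, 47, 10, 55, 28]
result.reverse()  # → [28, 55, 10, 47, 66]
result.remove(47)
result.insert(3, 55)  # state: [28, 55, 10, 55, 66]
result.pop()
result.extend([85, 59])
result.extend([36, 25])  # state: [28, 55, 10, 55, 85, 59, 36, 25]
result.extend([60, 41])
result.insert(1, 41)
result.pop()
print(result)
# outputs [28, 41, 55, 10, 55, 85, 59, 36, 25, 60]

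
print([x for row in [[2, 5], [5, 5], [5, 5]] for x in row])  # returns [2, 5, 5, 5, 5, 5]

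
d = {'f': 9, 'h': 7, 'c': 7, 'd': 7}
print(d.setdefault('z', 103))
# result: 103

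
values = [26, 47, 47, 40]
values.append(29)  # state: [26, 47, 47, 40, 29]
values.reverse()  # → [29, 40, 47, 47, 26]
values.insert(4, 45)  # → [29, 40, 47, 47, 45, 26]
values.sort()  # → [26, 29, 40, 45, 47, 47]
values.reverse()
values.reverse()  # [26, 29, 40, 45, 47, 47]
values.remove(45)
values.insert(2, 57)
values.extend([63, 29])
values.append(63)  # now [26, 29, 57, 40, 47, 47, 63, 29, 63]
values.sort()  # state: [26, 29, 29, 40, 47, 47, 57, 63, 63]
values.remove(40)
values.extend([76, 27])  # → [26, 29, 29, 47, 47, 57, 63, 63, 76, 27]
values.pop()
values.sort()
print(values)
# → [26, 29, 29, 47, 47, 57, 63, 63, 76]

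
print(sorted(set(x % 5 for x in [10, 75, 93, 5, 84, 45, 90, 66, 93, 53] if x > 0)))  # [0, 1, 3, 4]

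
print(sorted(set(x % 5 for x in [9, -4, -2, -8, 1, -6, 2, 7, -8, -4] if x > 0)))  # [1, 2, 4]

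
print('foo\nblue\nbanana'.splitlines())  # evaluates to ['foo', 'blue', 'banana']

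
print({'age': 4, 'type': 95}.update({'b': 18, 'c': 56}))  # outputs None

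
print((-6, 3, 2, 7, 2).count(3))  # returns 1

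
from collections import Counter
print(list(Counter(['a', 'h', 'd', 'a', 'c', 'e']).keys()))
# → ['a', 'h', 'd', 'c', 'e']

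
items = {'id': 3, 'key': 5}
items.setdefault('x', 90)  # 90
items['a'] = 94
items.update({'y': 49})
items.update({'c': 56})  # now {'id': 3, 'key': 5, 'x': 90, 'a': 94, 'y': 49, 'c': 56}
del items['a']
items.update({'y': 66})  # {'id': 3, 'key': 5, 'x': 90, 'y': 66, 'c': 56}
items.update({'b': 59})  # {'id': 3, 'key': 5, 'x': 90, 'y': 66, 'c': 56, 'b': 59}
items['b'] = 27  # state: {'id': 3, 'key': 5, 'x': 90, 'y': 66, 'c': 56, 'b': 27}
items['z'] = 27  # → {'id': 3, 'key': 5, 'x': 90, 'y': 66, 'c': 56, 'b': 27, 'z': 27}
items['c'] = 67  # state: {'id': 3, 'key': 5, 'x': 90, 'y': 66, 'c': 67, 'b': 27, 'z': 27}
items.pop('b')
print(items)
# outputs {'id': 3, 'key': 5, 'x': 90, 'y': 66, 'c': 67, 'z': 27}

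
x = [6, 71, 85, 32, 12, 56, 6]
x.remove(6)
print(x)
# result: [71, 85, 32, 12, 56, 6]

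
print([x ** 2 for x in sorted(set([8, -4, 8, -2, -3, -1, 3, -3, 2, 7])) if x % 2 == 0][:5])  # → [16, 4, 4, 64]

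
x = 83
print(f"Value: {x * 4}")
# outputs Value: 332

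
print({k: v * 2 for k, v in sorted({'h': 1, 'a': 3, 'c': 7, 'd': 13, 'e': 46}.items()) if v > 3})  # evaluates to {'c': 14, 'd': 26, 'e': 92}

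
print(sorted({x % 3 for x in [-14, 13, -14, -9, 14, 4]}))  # [0, 1, 2]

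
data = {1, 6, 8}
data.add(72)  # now {1, 6, 8, 72}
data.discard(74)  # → {1, 6, 8, 72}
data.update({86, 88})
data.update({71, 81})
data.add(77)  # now {1, 6, 8, 71, 72, 77, 81, 86, 88}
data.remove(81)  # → {1, 6, 8, 71, 72, 77, 86, 88}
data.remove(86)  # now {1, 6, 8, 71, 72, 77, 88}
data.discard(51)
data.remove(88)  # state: {1, 6, 8, 71, 72, 77}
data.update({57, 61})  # {1, 6, 8, 57, 61, 71, 72, 77}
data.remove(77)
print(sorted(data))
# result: [1, 6, 8, 57, 61, 71, 72]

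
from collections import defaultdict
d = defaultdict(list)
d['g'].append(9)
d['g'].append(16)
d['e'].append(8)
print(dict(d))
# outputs {'g': [9, 16], 'e': [8]}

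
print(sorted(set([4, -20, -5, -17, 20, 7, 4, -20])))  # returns [-20, -17, -5, 4, 7, 20]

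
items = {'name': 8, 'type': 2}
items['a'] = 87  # {'name': 8, 'type': 2, 'a': 87}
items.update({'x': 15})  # {'name': 8, 'type': 2, 'a': 87, 'x': 15}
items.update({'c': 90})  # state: {'name': 8, 'type': 2, 'a': 87, 'x': 15, 'c': 90}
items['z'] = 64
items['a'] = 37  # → {'name': 8, 'type': 2, 'a': 37, 'x': 15, 'c': 90, 'z': 64}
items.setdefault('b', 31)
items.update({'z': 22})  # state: {'name': 8, 'type': 2, 'a': 37, 'x': 15, 'c': 90, 'z': 22, 'b': 31}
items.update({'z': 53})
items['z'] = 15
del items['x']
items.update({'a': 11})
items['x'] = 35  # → {'name': 8, 'type': 2, 'a': 11, 'c': 90, 'z': 15, 'b': 31, 'x': 35}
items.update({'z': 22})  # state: {'name': 8, 'type': 2, 'a': 11, 'c': 90, 'z': 22, 'b': 31, 'x': 35}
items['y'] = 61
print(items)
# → {'name': 8, 'type': 2, 'a': 11, 'c': 90, 'z': 22, 'b': 31, 'x': 35, 'y': 61}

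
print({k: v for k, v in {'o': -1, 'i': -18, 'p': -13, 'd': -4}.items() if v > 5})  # {}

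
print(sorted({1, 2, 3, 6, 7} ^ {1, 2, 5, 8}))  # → [3, 5, 6, 7, 8]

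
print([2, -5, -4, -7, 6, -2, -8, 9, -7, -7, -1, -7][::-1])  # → [-7, -1, -7, -7, 9, -8, -2, 6, -7, -4, -5, 2]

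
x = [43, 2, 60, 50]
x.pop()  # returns 50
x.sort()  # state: [2, 43, 60]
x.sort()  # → [2, 43, 60]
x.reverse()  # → [60, 43, 2]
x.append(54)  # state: [60, 43, 2, 54]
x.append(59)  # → [60, 43, 2, 54, 59]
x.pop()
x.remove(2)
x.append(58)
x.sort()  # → [43, 54, 58, 60]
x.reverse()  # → [60, 58, 54, 43]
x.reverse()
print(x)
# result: [43, 54, 58, 60]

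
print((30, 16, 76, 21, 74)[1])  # 16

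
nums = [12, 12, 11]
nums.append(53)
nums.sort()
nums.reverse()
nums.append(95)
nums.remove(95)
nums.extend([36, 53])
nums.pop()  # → 53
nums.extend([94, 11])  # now [53, 12, 12, 11, 36, 94, 11]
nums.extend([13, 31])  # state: [53, 12, 12, 11, 36, 94, 11, 13, 31]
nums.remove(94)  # [53, 12, 12, 11, 36, 11, 13, 31]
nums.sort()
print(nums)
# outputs [11, 11, 12, 12, 13, 31, 36, 53]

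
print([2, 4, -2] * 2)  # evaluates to [2, 4, -2, 2, 4, -2]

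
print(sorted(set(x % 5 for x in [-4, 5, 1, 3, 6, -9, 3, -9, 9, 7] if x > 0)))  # [0, 1, 2, 3, 4]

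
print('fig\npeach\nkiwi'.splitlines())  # ['fig', 'peach', 'kiwi']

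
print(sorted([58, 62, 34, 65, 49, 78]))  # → [34, 49, 58, 62, 65, 78]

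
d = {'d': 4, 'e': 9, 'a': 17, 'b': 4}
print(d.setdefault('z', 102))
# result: 102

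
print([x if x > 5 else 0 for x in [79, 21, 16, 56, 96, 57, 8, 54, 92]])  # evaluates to [79, 21, 16, 56, 96, 57, 8, 54, 92]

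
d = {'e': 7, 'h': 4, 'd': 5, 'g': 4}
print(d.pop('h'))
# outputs 4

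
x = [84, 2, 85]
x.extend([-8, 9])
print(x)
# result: [84, 2, 85, -8, 9]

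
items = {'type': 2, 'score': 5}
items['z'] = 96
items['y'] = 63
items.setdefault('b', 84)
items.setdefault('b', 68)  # 84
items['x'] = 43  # {'type': 2, 'score': 5, 'z': 96, 'y': 63, 'b': 84, 'x': 43}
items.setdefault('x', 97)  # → 43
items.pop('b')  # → 84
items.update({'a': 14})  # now {'type': 2, 'score': 5, 'z': 96, 'y': 63, 'x': 43, 'a': 14}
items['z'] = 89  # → {'type': 2, 'score': 5, 'z': 89, 'y': 63, 'x': 43, 'a': 14}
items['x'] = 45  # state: {'type': 2, 'score': 5, 'z': 89, 'y': 63, 'x': 45, 'a': 14}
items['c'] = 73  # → {'type': 2, 'score': 5, 'z': 89, 'y': 63, 'x': 45, 'a': 14, 'c': 73}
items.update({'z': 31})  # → {'type': 2, 'score': 5, 'z': 31, 'y': 63, 'x': 45, 'a': 14, 'c': 73}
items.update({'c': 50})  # {'type': 2, 'score': 5, 'z': 31, 'y': 63, 'x': 45, 'a': 14, 'c': 50}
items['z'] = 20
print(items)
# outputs {'type': 2, 'score': 5, 'z': 20, 'y': 63, 'x': 45, 'a': 14, 'c': 50}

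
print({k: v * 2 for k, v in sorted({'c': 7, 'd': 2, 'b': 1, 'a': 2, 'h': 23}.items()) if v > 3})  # {'c': 14, 'h': 46}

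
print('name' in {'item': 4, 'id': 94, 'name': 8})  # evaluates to True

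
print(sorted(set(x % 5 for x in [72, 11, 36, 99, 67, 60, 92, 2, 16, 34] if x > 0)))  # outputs [0, 1, 2, 4]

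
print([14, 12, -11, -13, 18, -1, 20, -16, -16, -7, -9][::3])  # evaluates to [14, -13, 20, -7]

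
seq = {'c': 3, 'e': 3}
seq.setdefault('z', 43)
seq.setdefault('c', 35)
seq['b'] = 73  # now {'c': 3, 'e': 3, 'z': 43, 'b': 73}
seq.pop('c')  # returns 3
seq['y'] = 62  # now {'e': 3, 'z': 43, 'b': 73, 'y': 62}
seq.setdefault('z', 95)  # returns 43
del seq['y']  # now {'e': 3, 'z': 43, 'b': 73}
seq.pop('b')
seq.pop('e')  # 3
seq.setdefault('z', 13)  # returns 43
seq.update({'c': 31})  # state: {'z': 43, 'c': 31}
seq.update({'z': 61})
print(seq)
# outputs {'z': 61, 'c': 31}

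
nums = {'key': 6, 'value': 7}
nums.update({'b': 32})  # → {'key': 6, 'value': 7, 'b': 32}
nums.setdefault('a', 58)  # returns 58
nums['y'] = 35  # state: {'key': 6, 'value': 7, 'b': 32, 'a': 58, 'y': 35}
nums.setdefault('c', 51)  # 51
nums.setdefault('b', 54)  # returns 32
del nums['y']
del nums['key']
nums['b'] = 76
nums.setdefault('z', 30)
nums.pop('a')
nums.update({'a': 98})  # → {'value': 7, 'b': 76, 'c': 51, 'z': 30, 'a': 98}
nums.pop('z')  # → 30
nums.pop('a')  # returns 98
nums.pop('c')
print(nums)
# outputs {'value': 7, 'b': 76}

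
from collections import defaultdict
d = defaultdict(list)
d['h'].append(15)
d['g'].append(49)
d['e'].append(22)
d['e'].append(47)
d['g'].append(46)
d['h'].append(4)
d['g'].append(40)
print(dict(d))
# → {'h': [15, 4], 'g': [49, 46, 40], 'e': [22, 47]}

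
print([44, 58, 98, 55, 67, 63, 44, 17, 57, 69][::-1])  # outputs [69, 57, 17, 44, 63, 67, 55, 98, 58, 44]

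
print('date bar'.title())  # Date Bar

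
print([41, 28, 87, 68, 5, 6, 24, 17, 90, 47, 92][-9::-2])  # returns [87, 41]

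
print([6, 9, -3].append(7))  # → None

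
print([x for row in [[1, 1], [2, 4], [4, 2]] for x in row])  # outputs [1, 1, 2, 4, 4, 2]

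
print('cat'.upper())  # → CAT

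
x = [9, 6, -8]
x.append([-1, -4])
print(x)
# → [9, 6, -8, [-1, -4]]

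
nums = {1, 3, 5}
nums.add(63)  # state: {1, 3, 5, 63}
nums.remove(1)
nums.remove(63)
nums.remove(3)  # {5}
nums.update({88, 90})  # {5, 88, 90}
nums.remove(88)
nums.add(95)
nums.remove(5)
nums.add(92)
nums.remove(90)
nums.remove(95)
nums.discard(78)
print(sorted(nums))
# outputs [92]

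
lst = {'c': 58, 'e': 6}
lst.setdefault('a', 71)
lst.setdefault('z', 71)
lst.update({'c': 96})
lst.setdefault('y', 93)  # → 93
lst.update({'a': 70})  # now {'c': 96, 'e': 6, 'a': 70, 'z': 71, 'y': 93}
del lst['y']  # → {'c': 96, 'e': 6, 'a': 70, 'z': 71}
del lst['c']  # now {'e': 6, 'a': 70, 'z': 71}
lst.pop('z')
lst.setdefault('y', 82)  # 82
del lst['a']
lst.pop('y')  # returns 82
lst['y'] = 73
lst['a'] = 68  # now {'e': 6, 'y': 73, 'a': 68}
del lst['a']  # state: {'e': 6, 'y': 73}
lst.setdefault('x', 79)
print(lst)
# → {'e': 6, 'y': 73, 'x': 79}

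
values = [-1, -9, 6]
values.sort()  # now [-9, -1, 6]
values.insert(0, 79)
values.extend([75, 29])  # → [79, -9, -1, 6, 75, 29]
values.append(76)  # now [79, -9, -1, 6, 75, 29, 76]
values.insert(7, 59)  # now [79, -9, -1, 6, 75, 29, 76, 59]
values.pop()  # 59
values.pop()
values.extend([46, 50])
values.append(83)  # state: [79, -9, -1, 6, 75, 29, 46, 50, 83]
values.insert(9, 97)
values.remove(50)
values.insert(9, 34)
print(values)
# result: [79, -9, -1, 6, 75, 29, 46, 83, 97, 34]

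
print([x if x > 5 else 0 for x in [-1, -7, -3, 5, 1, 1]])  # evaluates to [0, 0, 0, 0, 0, 0]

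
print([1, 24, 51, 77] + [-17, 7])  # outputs [1, 24, 51, 77, -17, 7]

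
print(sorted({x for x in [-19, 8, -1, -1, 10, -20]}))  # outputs [-20, -19, -1, 8, 10]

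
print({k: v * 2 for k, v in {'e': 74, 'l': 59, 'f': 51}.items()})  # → {'e': 148, 'l': 118, 'f': 102}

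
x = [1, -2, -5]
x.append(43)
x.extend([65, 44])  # [1, -2, -5, 43, 65, 44]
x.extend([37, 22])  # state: [1, -2, -5, 43, 65, 44, 37, 22]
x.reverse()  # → [22, 37, 44, 65, 43, -5, -2, 1]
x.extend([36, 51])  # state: [22, 37, 44, 65, 43, -5, -2, 1, 36, 51]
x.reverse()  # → [51, 36, 1, -2, -5, 43, 65, 44, 37, 22]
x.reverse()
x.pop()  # 51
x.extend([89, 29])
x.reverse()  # [29, 89, 36, 1, -2, -5, 43, 65, 44, 37, 22]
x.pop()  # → 22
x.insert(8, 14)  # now [29, 89, 36, 1, -2, -5, 43, 65, 14, 44, 37]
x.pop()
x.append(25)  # [29, 89, 36, 1, -2, -5, 43, 65, 14, 44, 25]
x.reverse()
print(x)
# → [25, 44, 14, 65, 43, -5, -2, 1, 36, 89, 29]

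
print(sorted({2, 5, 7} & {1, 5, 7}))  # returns [5, 7]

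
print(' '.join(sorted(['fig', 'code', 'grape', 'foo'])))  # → code fig foo grape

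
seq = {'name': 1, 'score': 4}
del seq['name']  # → {'score': 4}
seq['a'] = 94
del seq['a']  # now {'score': 4}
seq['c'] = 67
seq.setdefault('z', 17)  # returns 17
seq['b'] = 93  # {'score': 4, 'c': 67, 'z': 17, 'b': 93}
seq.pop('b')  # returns 93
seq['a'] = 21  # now {'score': 4, 'c': 67, 'z': 17, 'a': 21}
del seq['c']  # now {'score': 4, 'z': 17, 'a': 21}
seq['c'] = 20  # {'score': 4, 'z': 17, 'a': 21, 'c': 20}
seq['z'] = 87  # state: {'score': 4, 'z': 87, 'a': 21, 'c': 20}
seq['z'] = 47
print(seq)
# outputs {'score': 4, 'z': 47, 'a': 21, 'c': 20}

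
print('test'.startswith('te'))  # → True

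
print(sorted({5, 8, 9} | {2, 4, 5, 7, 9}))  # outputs [2, 4, 5, 7, 8, 9]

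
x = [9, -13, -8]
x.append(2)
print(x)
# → [9, -13, -8, 2]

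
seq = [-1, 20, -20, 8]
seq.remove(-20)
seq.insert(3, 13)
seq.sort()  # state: [-1, 8, 13, 20]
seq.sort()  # [-1, 8, 13, 20]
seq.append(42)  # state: [-1, 8, 13, 20, 42]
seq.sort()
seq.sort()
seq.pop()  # 42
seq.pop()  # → 20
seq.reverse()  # [13, 8, -1]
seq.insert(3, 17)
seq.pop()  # 17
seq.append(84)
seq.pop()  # 84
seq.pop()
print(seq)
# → [13, 8]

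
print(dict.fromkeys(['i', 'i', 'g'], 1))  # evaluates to {'i': 1, 'g': 1}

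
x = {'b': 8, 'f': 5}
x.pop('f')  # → 5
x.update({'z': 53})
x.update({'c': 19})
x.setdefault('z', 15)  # 53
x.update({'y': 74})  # {'b': 8, 'z': 53, 'c': 19, 'y': 74}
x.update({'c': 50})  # {'b': 8, 'z': 53, 'c': 50, 'y': 74}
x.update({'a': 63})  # {'b': 8, 'z': 53, 'c': 50, 'y': 74, 'a': 63}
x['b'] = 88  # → {'b': 88, 'z': 53, 'c': 50, 'y': 74, 'a': 63}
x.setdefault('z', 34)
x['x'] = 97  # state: {'b': 88, 'z': 53, 'c': 50, 'y': 74, 'a': 63, 'x': 97}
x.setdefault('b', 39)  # 88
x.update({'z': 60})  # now {'b': 88, 'z': 60, 'c': 50, 'y': 74, 'a': 63, 'x': 97}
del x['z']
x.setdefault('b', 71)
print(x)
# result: {'b': 88, 'c': 50, 'y': 74, 'a': 63, 'x': 97}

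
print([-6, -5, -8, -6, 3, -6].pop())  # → -6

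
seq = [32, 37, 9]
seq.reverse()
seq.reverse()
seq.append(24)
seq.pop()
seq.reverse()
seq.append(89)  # [9, 37, 32, 89]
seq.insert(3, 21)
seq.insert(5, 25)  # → [9, 37, 32, 21, 89, 25]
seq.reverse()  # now [25, 89, 21, 32, 37, 9]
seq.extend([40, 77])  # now [25, 89, 21, 32, 37, 9, 40, 77]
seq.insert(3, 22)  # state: [25, 89, 21, 22, 32, 37, 9, 40, 77]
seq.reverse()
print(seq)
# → [77, 40, 9, 37, 32, 22, 21, 89, 25]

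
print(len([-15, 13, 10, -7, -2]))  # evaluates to 5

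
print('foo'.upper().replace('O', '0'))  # F00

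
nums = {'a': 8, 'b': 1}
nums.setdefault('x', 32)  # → 32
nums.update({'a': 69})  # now {'a': 69, 'b': 1, 'x': 32}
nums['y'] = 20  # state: {'a': 69, 'b': 1, 'x': 32, 'y': 20}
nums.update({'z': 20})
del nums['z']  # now {'a': 69, 'b': 1, 'x': 32, 'y': 20}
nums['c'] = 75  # {'a': 69, 'b': 1, 'x': 32, 'y': 20, 'c': 75}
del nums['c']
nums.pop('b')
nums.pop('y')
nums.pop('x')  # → 32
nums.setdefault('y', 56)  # 56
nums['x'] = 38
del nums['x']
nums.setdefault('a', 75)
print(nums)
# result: {'a': 69, 'y': 56}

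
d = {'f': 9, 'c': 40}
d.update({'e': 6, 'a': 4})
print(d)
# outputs {'f': 9, 'c': 40, 'e': 6, 'a': 4}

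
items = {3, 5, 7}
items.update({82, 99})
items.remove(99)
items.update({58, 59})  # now {3, 5, 7, 58, 59, 82}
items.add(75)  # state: {3, 5, 7, 58, 59, 75, 82}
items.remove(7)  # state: {3, 5, 58, 59, 75, 82}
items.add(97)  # {3, 5, 58, 59, 75, 82, 97}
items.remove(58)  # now {3, 5, 59, 75, 82, 97}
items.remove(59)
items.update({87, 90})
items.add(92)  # {3, 5, 75, 82, 87, 90, 92, 97}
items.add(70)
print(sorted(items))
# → [3, 5, 70, 75, 82, 87, 90, 92, 97]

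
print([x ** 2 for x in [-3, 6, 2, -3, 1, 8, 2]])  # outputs [9, 36, 4, 9, 1, 64, 4]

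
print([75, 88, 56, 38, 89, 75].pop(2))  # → 56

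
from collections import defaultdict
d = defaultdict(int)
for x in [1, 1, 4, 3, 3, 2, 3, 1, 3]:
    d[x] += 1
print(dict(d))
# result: {1: 3, 4: 1, 3: 4, 2: 1}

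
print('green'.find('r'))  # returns 1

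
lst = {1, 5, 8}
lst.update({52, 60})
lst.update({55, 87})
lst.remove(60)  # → {1, 5, 8, 52, 55, 87}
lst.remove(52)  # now {1, 5, 8, 55, 87}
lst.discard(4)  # {1, 5, 8, 55, 87}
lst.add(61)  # {1, 5, 8, 55, 61, 87}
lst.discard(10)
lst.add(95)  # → {1, 5, 8, 55, 61, 87, 95}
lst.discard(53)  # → {1, 5, 8, 55, 61, 87, 95}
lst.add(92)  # {1, 5, 8, 55, 61, 87, 92, 95}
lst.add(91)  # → {1, 5, 8, 55, 61, 87, 91, 92, 95}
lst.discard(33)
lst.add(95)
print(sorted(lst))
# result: [1, 5, 8, 55, 61, 87, 91, 92, 95]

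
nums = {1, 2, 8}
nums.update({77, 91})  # {1, 2, 8, 77, 91}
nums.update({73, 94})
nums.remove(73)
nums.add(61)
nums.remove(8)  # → {1, 2, 61, 77, 91, 94}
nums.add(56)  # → {1, 2, 56, 61, 77, 91, 94}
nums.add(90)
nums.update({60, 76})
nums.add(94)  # {1, 2, 56, 60, 61, 76, 77, 90, 91, 94}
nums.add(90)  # {1, 2, 56, 60, 61, 76, 77, 90, 91, 94}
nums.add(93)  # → {1, 2, 56, 60, 61, 76, 77, 90, 91, 93, 94}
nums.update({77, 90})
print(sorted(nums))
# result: [1, 2, 56, 60, 61, 76, 77, 90, 91, 93, 94]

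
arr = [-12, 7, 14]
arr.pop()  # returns 14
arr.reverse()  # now [7, -12]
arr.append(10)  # [7, -12, 10]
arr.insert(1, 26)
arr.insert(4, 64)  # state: [7, 26, -12, 10, 64]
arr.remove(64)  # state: [7, 26, -12, 10]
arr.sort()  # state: [-12, 7, 10, 26]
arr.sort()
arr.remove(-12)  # [7, 10, 26]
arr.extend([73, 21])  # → [7, 10, 26, 73, 21]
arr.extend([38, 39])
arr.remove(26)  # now [7, 10, 73, 21, 38, 39]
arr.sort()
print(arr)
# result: [7, 10, 21, 38, 39, 73]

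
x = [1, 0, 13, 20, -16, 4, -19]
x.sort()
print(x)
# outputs [-19, -16, 0, 1, 4, 13, 20]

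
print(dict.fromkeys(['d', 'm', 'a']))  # {'d': None, 'm': None, 'a': None}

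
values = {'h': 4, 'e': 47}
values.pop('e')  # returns 47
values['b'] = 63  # {'h': 4, 'b': 63}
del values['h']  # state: {'b': 63}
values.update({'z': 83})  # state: {'b': 63, 'z': 83}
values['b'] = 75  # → {'b': 75, 'z': 83}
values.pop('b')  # 75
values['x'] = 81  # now {'z': 83, 'x': 81}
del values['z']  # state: {'x': 81}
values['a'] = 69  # {'x': 81, 'a': 69}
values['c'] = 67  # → {'x': 81, 'a': 69, 'c': 67}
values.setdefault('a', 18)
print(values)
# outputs {'x': 81, 'a': 69, 'c': 67}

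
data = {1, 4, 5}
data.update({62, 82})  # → {1, 4, 5, 62, 82}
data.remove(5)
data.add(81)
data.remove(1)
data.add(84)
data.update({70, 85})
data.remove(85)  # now {4, 62, 70, 81, 82, 84}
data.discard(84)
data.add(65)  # {4, 62, 65, 70, 81, 82}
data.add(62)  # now {4, 62, 65, 70, 81, 82}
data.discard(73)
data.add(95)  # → {4, 62, 65, 70, 81, 82, 95}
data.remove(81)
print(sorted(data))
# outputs [4, 62, 65, 70, 82, 95]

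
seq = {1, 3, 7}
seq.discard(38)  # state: {1, 3, 7}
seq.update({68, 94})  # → {1, 3, 7, 68, 94}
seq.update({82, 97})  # {1, 3, 7, 68, 82, 94, 97}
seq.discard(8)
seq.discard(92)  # {1, 3, 7, 68, 82, 94, 97}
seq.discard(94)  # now {1, 3, 7, 68, 82, 97}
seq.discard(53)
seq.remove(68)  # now {1, 3, 7, 82, 97}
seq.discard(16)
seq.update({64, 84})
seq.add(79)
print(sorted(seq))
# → [1, 3, 7, 64, 79, 82, 84, 97]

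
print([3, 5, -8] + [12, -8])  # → [3, 5, -8, 12, -8]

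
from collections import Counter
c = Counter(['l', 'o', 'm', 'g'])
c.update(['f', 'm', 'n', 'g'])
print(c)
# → Counter({'m': 2, 'g': 2, 'l': 1, 'o': 1, 'f': 1, 'n': 1})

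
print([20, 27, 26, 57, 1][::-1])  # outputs [1, 57, 26, 27, 20]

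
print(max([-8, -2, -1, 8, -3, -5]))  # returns 8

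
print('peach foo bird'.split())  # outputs ['peach', 'foo', 'bird']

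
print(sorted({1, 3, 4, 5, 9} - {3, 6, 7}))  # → [1, 4, 5, 9]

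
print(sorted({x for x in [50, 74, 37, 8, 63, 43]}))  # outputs [8, 37, 43, 50, 63, 74]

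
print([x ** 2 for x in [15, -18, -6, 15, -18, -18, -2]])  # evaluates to [225, 324, 36, 225, 324, 324, 4]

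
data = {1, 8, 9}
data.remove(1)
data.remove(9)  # {8}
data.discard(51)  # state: {8}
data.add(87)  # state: {8, 87}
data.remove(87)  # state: {8}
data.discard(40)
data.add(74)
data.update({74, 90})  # {8, 74, 90}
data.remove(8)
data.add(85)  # {74, 85, 90}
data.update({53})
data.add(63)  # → {53, 63, 74, 85, 90}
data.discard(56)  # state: {53, 63, 74, 85, 90}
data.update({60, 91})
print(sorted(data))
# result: [53, 60, 63, 74, 85, 90, 91]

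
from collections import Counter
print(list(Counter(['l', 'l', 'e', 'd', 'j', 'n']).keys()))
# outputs ['l', 'e', 'd', 'j', 'n']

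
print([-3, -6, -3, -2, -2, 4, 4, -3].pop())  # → -3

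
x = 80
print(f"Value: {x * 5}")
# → Value: 400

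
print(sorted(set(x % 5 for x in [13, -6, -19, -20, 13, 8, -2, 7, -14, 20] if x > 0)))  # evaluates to [0, 2, 3]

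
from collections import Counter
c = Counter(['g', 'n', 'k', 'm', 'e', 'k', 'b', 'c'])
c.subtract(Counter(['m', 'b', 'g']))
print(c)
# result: Counter({'k': 2, 'n': 1, 'e': 1, 'c': 1, 'g': 0, 'm': 0, 'b': 0})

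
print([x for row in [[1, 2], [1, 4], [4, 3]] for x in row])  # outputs [1, 2, 1, 4, 4, 3]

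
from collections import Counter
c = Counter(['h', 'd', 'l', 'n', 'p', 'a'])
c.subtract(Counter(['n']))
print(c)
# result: Counter({'h': 1, 'd': 1, 'l': 1, 'p': 1, 'a': 1, 'n': 0})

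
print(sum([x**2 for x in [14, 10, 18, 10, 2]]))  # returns 724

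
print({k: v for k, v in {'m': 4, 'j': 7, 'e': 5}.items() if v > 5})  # {'j': 7}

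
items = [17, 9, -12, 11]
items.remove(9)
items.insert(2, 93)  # [17, -12, 93, 11]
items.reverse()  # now [11, 93, -12, 17]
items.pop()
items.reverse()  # [-12, 93, 11]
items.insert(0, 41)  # [41, -12, 93, 11]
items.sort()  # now [-12, 11, 41, 93]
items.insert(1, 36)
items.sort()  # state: [-12, 11, 36, 41, 93]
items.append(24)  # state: [-12, 11, 36, 41, 93, 24]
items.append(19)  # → [-12, 11, 36, 41, 93, 24, 19]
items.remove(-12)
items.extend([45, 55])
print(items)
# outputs [11, 36, 41, 93, 24, 19, 45, 55]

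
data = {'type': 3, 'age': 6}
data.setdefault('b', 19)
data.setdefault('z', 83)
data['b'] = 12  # {'type': 3, 'age': 6, 'b': 12, 'z': 83}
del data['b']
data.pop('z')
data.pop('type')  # 3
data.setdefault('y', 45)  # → 45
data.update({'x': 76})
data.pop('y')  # 45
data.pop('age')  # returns 6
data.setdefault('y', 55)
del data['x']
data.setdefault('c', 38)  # 38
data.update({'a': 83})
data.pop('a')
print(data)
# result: {'y': 55, 'c': 38}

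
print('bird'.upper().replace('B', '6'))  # 6IRD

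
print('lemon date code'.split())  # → ['lemon', 'date', 'code']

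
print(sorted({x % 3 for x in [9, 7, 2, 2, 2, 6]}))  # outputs [0, 1, 2]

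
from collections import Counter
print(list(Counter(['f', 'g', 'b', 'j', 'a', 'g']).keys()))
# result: ['f', 'g', 'b', 'j', 'a']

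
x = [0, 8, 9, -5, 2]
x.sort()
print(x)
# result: [-5, 0, 2, 8, 9]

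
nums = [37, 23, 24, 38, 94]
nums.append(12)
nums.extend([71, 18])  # [37, 23, 24, 38, 94, 12, 71, 18]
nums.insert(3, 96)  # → [37, 23, 24, 96, 38, 94, 12, 71, 18]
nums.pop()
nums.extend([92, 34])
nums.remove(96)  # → [37, 23, 24, 38, 94, 12, 71, 92, 34]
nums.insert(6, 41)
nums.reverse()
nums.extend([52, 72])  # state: [34, 92, 71, 41, 12, 94, 38, 24, 23, 37, 52, 72]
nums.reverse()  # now [72, 52, 37, 23, 24, 38, 94, 12, 41, 71, 92, 34]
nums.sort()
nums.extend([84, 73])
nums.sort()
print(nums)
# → [12, 23, 24, 34, 37, 38, 41, 52, 71, 72, 73, 84, 92, 94]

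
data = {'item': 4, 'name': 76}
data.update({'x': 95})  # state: {'item': 4, 'name': 76, 'x': 95}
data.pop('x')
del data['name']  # {'item': 4}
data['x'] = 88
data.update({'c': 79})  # {'item': 4, 'x': 88, 'c': 79}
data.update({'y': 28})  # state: {'item': 4, 'x': 88, 'c': 79, 'y': 28}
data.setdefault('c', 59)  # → 79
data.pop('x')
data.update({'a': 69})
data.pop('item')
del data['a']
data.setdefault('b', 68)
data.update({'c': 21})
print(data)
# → {'c': 21, 'y': 28, 'b': 68}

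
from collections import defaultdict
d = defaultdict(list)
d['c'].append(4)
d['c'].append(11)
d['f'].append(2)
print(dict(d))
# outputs {'c': [4, 11], 'f': [2]}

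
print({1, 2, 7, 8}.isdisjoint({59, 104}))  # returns True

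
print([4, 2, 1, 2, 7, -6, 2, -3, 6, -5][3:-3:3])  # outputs [2, 2]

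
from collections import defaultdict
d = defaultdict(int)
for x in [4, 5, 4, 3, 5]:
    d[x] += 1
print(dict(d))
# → {4: 2, 5: 2, 3: 1}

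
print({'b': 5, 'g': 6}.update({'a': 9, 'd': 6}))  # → None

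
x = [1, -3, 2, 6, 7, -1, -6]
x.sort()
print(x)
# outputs [-6, -3, -1, 1, 2, 6, 7]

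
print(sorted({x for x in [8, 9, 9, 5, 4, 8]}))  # [4, 5, 8, 9]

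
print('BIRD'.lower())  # bird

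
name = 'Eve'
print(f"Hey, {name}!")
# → Hey, Eve!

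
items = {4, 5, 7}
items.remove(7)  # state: {4, 5}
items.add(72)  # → {4, 5, 72}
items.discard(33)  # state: {4, 5, 72}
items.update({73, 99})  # {4, 5, 72, 73, 99}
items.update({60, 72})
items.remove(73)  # {4, 5, 60, 72, 99}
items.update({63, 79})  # {4, 5, 60, 63, 72, 79, 99}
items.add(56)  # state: {4, 5, 56, 60, 63, 72, 79, 99}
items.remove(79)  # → {4, 5, 56, 60, 63, 72, 99}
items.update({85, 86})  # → {4, 5, 56, 60, 63, 72, 85, 86, 99}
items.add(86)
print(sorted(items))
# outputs [4, 5, 56, 60, 63, 72, 85, 86, 99]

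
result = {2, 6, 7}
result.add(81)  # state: {2, 6, 7, 81}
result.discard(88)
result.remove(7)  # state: {2, 6, 81}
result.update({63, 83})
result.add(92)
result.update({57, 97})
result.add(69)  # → {2, 6, 57, 63, 69, 81, 83, 92, 97}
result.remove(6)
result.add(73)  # {2, 57, 63, 69, 73, 81, 83, 92, 97}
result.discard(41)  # {2, 57, 63, 69, 73, 81, 83, 92, 97}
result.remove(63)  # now {2, 57, 69, 73, 81, 83, 92, 97}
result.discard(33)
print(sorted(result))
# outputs [2, 57, 69, 73, 81, 83, 92, 97]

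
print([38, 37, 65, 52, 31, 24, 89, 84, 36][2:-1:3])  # [65, 24]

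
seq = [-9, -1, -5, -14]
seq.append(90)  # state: [-9, -1, -5, -14, 90]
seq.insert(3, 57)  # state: [-9, -1, -5, 57, -14, 90]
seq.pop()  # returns 90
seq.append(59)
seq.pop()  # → 59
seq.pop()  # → -14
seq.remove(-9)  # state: [-1, -5, 57]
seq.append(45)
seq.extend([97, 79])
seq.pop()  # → 79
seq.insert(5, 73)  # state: [-1, -5, 57, 45, 97, 73]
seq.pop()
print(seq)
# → [-1, -5, 57, 45, 97]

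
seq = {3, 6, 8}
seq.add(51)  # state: {3, 6, 8, 51}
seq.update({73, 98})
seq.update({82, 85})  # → {3, 6, 8, 51, 73, 82, 85, 98}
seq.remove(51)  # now {3, 6, 8, 73, 82, 85, 98}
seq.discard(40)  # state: {3, 6, 8, 73, 82, 85, 98}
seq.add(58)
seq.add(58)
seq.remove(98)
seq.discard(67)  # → {3, 6, 8, 58, 73, 82, 85}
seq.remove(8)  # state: {3, 6, 58, 73, 82, 85}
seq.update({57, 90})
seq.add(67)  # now {3, 6, 57, 58, 67, 73, 82, 85, 90}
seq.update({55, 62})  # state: {3, 6, 55, 57, 58, 62, 67, 73, 82, 85, 90}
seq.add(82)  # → {3, 6, 55, 57, 58, 62, 67, 73, 82, 85, 90}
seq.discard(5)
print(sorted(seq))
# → [3, 6, 55, 57, 58, 62, 67, 73, 82, 85, 90]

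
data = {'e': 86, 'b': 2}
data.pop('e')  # 86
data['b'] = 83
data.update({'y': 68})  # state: {'b': 83, 'y': 68}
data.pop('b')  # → 83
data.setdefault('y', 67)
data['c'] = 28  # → {'y': 68, 'c': 28}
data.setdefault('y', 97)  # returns 68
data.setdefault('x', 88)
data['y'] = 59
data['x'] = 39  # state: {'y': 59, 'c': 28, 'x': 39}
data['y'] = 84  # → {'y': 84, 'c': 28, 'x': 39}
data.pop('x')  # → 39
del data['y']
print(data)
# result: {'c': 28}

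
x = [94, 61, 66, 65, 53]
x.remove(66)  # [94, 61, 65, 53]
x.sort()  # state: [53, 61, 65, 94]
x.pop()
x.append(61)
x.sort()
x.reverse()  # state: [65, 61, 61, 53]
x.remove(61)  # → [65, 61, 53]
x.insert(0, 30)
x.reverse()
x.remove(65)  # [53, 61, 30]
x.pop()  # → 30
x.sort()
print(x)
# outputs [53, 61]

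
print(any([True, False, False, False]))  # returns True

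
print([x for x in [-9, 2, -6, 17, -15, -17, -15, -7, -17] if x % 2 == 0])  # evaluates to [2, -6]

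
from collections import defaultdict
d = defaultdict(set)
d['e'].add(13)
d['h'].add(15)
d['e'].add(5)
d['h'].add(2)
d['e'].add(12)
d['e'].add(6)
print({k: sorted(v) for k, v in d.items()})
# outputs {'e': [5, 6, 12, 13], 'h': [2, 15]}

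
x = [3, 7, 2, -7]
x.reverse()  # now [-7, 2, 7, 3]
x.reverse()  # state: [3, 7, 2, -7]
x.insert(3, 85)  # [3, 7, 2, 85, -7]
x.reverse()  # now [-7, 85, 2, 7, 3]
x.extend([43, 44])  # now [-7, 85, 2, 7, 3, 43, 44]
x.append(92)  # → [-7, 85, 2, 7, 3, 43, 44, 92]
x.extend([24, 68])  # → [-7, 85, 2, 7, 3, 43, 44, 92, 24, 68]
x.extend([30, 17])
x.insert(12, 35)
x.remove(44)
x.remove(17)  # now [-7, 85, 2, 7, 3, 43, 92, 24, 68, 30, 35]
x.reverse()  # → [35, 30, 68, 24, 92, 43, 3, 7, 2, 85, -7]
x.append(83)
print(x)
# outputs [35, 30, 68, 24, 92, 43, 3, 7, 2, 85, -7, 83]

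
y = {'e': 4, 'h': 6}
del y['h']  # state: {'e': 4}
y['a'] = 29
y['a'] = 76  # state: {'e': 4, 'a': 76}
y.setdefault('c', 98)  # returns 98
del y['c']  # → {'e': 4, 'a': 76}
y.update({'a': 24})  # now {'e': 4, 'a': 24}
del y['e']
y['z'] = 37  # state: {'a': 24, 'z': 37}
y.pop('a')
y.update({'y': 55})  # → {'z': 37, 'y': 55}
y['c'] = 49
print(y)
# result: {'z': 37, 'y': 55, 'c': 49}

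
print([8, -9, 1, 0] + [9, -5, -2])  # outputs [8, -9, 1, 0, 9, -5, -2]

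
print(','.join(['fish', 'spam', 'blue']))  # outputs fish,spam,blue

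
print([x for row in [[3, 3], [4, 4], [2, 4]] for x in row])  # [3, 3, 4, 4, 2, 4]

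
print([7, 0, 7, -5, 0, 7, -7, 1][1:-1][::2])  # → [0, -5, 7]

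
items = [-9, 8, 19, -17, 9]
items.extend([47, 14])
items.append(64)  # [-9, 8, 19, -17, 9, 47, 14, 64]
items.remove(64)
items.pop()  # 14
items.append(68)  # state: [-9, 8, 19, -17, 9, 47, 68]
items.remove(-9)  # [8, 19, -17, 9, 47, 68]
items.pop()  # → 68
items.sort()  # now [-17, 8, 9, 19, 47]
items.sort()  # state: [-17, 8, 9, 19, 47]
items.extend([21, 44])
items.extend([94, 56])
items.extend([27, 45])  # [-17, 8, 9, 19, 47, 21, 44, 94, 56, 27, 45]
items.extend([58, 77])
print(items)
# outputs [-17, 8, 9, 19, 47, 21, 44, 94, 56, 27, 45, 58, 77]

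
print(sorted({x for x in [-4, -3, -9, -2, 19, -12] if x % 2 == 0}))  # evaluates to [-12, -4, -2]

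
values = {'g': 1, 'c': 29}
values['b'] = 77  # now {'g': 1, 'c': 29, 'b': 77}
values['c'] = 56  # {'g': 1, 'c': 56, 'b': 77}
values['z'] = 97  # {'g': 1, 'c': 56, 'b': 77, 'z': 97}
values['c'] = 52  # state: {'g': 1, 'c': 52, 'b': 77, 'z': 97}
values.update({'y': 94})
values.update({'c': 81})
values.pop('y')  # 94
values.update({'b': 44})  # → {'g': 1, 'c': 81, 'b': 44, 'z': 97}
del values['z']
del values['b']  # {'g': 1, 'c': 81}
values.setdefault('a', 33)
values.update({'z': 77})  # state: {'g': 1, 'c': 81, 'a': 33, 'z': 77}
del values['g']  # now {'c': 81, 'a': 33, 'z': 77}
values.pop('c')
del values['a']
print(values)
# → {'z': 77}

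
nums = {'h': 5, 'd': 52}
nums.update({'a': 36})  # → {'h': 5, 'd': 52, 'a': 36}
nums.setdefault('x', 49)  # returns 49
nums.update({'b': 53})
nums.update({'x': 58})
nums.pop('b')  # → 53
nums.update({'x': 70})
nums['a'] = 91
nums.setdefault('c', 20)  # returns 20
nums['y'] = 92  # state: {'h': 5, 'd': 52, 'a': 91, 'x': 70, 'c': 20, 'y': 92}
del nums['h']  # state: {'d': 52, 'a': 91, 'x': 70, 'c': 20, 'y': 92}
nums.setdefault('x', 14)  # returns 70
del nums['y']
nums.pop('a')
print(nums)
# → {'d': 52, 'x': 70, 'c': 20}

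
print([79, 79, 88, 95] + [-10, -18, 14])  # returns [79, 79, 88, 95, -10, -18, 14]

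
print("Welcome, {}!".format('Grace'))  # Welcome, Grace!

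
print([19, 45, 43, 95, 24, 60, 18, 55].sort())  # None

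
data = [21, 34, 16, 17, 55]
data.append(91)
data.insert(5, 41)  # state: [21, 34, 16, 17, 55, 41, 91]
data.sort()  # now [16, 17, 21, 34, 41, 55, 91]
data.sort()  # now [16, 17, 21, 34, 41, 55, 91]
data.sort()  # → [16, 17, 21, 34, 41, 55, 91]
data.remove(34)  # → [16, 17, 21, 41, 55, 91]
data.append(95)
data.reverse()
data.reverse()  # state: [16, 17, 21, 41, 55, 91, 95]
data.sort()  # [16, 17, 21, 41, 55, 91, 95]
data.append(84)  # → [16, 17, 21, 41, 55, 91, 95, 84]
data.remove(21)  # [16, 17, 41, 55, 91, 95, 84]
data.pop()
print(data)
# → [16, 17, 41, 55, 91, 95]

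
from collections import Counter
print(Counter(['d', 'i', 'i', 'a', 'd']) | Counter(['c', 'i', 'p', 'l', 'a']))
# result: Counter({'d': 2, 'i': 2, 'a': 1, 'c': 1, 'p': 1, 'l': 1})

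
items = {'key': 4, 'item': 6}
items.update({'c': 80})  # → {'key': 4, 'item': 6, 'c': 80}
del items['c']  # {'key': 4, 'item': 6}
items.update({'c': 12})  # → {'key': 4, 'item': 6, 'c': 12}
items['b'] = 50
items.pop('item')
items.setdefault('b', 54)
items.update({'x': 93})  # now {'key': 4, 'c': 12, 'b': 50, 'x': 93}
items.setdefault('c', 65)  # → 12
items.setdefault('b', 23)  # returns 50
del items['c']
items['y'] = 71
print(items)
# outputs {'key': 4, 'b': 50, 'x': 93, 'y': 71}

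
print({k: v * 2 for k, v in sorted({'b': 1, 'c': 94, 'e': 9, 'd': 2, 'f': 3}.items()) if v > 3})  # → {'c': 188, 'e': 18}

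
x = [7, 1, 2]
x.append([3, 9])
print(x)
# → [7, 1, 2, [3, 9]]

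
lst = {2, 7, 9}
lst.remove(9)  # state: {2, 7}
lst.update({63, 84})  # {2, 7, 63, 84}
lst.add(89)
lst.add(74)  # {2, 7, 63, 74, 84, 89}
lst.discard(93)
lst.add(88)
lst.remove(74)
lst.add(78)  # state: {2, 7, 63, 78, 84, 88, 89}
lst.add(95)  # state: {2, 7, 63, 78, 84, 88, 89, 95}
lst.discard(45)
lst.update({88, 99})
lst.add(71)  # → {2, 7, 63, 71, 78, 84, 88, 89, 95, 99}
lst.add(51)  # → {2, 7, 51, 63, 71, 78, 84, 88, 89, 95, 99}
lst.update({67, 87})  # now {2, 7, 51, 63, 67, 71, 78, 84, 87, 88, 89, 95, 99}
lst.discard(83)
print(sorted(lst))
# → [2, 7, 51, 63, 67, 71, 78, 84, 87, 88, 89, 95, 99]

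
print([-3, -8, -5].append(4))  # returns None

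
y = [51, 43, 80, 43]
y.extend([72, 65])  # [51, 43, 80, 43, 72, 65]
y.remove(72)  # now [51, 43, 80, 43, 65]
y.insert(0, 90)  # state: [90, 51, 43, 80, 43, 65]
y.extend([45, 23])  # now [90, 51, 43, 80, 43, 65, 45, 23]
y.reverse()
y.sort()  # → [23, 43, 43, 45, 51, 65, 80, 90]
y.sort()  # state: [23, 43, 43, 45, 51, 65, 80, 90]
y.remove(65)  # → [23, 43, 43, 45, 51, 80, 90]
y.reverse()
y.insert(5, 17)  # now [90, 80, 51, 45, 43, 17, 43, 23]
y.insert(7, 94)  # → [90, 80, 51, 45, 43, 17, 43, 94, 23]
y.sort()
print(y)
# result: [17, 23, 43, 43, 45, 51, 80, 90, 94]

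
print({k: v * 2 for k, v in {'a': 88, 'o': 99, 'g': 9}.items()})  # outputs {'a': 176, 'o': 198, 'g': 18}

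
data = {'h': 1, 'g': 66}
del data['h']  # {'g': 66}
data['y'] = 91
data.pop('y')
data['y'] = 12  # {'g': 66, 'y': 12}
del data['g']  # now {'y': 12}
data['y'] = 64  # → {'y': 64}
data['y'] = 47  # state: {'y': 47}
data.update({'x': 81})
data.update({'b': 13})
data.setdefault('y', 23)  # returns 47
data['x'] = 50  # {'y': 47, 'x': 50, 'b': 13}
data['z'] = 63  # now {'y': 47, 'x': 50, 'b': 13, 'z': 63}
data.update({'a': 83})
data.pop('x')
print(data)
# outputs {'y': 47, 'b': 13, 'z': 63, 'a': 83}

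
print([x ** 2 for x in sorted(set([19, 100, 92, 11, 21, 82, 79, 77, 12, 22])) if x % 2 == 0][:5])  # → [144, 484, 6724, 8464, 10000]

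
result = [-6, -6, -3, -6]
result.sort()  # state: [-6, -6, -6, -3]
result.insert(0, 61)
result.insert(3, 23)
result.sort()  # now [-6, -6, -6, -3, 23, 61]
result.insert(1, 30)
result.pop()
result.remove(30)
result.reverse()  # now [23, -3, -6, -6, -6]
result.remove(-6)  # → [23, -3, -6, -6]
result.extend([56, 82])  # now [23, -3, -6, -6, 56, 82]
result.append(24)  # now [23, -3, -6, -6, 56, 82, 24]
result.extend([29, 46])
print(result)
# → [23, -3, -6, -6, 56, 82, 24, 29, 46]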